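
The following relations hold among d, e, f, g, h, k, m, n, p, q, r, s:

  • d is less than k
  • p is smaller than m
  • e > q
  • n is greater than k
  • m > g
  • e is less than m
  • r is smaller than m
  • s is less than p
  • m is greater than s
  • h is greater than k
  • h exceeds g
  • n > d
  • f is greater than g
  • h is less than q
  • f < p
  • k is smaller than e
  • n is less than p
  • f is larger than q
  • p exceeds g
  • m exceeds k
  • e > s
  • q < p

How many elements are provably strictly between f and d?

Chaining upward from d reaches: k, h, q, n, e, p, m.
Chaining downward from f reaches: k, g, h, q.
Strictly between d and f are those in both lists: k, h, q — 3 elements.

3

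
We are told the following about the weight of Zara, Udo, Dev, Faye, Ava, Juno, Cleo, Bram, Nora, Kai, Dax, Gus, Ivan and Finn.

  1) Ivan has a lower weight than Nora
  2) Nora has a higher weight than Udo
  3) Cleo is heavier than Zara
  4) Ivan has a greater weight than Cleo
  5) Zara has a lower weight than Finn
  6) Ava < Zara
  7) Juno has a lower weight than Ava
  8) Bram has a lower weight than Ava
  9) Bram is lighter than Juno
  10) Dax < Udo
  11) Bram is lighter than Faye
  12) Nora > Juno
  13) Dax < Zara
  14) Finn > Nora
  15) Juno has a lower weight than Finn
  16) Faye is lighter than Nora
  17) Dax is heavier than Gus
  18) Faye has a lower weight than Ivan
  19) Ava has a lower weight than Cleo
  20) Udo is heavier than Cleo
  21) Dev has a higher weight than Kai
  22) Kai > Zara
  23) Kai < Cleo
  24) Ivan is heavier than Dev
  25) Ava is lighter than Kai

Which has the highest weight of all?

Chaining downward from Finn: directly below it, Juno, Zara, Nora; then Bram, Ava, Dax, Faye, Udo, Ivan; then Gus, Dev, Cleo; then Kai.
That covers every other element, and nothing is given above Finn, so Finn is the highest weight.

Finn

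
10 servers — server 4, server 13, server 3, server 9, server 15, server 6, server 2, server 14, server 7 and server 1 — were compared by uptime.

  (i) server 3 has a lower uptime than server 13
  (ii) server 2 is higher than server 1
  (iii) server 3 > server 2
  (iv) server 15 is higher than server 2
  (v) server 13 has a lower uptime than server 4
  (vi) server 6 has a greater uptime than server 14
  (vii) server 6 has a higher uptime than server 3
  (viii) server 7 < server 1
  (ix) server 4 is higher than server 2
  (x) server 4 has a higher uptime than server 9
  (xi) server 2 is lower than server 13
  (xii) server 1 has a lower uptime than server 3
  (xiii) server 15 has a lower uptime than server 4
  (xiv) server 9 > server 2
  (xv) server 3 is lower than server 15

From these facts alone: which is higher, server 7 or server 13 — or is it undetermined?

The relevant relations are server 7 < server 1; server 1 < server 2; server 2 < server 3; server 3 < server 13.
Together: server 7 < server 1 < server 2 < server 3 < server 13.
So server 13 is higher.

server 13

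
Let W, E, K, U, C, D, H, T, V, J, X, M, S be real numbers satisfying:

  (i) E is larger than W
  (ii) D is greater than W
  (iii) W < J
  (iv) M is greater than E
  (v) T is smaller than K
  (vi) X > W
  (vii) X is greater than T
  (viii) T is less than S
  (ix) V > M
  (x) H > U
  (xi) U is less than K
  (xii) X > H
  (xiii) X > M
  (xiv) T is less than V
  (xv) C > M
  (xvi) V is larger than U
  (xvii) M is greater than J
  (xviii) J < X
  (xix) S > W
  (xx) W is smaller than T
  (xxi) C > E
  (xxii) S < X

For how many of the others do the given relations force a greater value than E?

The elements the relations force above E are M, C, V, X — no chain reaches any other.
That is 4.

4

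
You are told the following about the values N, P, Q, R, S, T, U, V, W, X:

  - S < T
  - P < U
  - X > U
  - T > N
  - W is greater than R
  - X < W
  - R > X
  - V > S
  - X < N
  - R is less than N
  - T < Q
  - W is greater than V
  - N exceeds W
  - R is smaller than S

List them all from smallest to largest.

The consecutive links are each given: P < U; U < X; X < R; R < S; S < V; V < W; W < N; N < T; T < Q.

P < U < X < R < S < V < W < N < T < Q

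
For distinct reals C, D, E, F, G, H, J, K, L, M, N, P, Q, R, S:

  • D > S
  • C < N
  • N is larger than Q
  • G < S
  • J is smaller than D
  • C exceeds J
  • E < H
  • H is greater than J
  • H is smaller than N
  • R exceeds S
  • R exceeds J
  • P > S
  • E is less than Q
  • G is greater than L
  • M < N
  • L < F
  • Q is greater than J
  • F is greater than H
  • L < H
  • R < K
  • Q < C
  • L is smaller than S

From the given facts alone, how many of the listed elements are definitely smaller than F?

Directly below F: L, H.
One step further: J, E (4 so far).
Nothing else is reachable below F; 4 in all.

4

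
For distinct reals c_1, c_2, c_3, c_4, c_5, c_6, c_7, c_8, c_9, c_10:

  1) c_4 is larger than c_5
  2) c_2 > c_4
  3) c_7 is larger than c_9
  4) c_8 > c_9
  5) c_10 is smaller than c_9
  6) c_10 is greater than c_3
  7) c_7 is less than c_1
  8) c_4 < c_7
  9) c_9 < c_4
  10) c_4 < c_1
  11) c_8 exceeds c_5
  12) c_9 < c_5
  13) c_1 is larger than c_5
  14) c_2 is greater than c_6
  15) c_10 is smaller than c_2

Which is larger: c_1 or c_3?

c_3 < c_10 and c_10 < c_9 give c_3 < c_9.
With c_9 < c_5: c_3 < c_10 < c_9 < c_5.
With c_5 < c_4: c_3 < c_10 < c_9 < c_5 < c_4.
Then c_4 < c_7 extends the chain to c_7.
With c_7 < c_1: c_3 < c_10 < c_9 < c_5 < c_4 < c_7 < c_1.
So c_3 < c_1; c_1 is the larger of the two.

c_1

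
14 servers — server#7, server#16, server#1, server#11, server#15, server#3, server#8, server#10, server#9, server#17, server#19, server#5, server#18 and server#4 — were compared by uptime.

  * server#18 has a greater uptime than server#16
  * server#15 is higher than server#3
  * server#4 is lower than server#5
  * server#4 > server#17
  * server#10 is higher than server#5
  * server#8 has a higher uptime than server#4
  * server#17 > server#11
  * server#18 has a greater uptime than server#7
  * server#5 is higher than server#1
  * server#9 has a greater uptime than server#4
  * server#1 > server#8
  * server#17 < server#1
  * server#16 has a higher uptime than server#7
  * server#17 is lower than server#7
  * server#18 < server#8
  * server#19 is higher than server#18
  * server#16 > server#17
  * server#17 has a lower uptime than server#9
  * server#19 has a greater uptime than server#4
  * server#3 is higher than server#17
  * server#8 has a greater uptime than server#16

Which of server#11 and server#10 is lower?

server#11

Link the given pairs in sequence: server#11 < server#17; server#17 < server#7; server#7 < server#16; server#16 < server#18; server#18 < server#8; server#8 < server#1; server#1 < server#5; server#5 < server#10.
Chaining these gives server#11 < server#17 < server#7 < server#16 < server#18 < server#8 < server#1 < server#5 < server#10.
So server#11 < server#10; server#11 is the lower of the two.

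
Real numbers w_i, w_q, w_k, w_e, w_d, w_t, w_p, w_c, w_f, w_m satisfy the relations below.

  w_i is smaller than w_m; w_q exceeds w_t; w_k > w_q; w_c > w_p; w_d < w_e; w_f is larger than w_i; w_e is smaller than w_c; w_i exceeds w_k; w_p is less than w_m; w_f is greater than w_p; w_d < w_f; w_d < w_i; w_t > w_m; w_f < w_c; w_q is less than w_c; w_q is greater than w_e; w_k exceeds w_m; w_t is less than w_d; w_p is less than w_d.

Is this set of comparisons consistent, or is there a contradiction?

inconsistent

We have w_i < w_m stated directly, yet also w_m < w_t < w_d < w_e < w_q < w_k < w_i by chaining the others — so w_m < w_i. Contradiction.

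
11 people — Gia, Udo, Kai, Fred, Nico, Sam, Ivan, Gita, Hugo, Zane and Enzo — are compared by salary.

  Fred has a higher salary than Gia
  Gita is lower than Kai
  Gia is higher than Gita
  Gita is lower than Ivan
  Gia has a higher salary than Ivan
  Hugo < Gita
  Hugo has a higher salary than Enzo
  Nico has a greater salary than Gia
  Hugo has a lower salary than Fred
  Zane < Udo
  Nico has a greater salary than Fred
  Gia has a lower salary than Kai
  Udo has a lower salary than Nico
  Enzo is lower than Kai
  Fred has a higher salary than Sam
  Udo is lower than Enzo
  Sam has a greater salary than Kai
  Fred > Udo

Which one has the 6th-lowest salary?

Chaining the given pairs: Zane < Udo < Enzo < Hugo < Gita < Ivan < Gia < Kai < Sam < Fred < Nico.
Counting 6 from the smallest end gives Ivan.

Ivan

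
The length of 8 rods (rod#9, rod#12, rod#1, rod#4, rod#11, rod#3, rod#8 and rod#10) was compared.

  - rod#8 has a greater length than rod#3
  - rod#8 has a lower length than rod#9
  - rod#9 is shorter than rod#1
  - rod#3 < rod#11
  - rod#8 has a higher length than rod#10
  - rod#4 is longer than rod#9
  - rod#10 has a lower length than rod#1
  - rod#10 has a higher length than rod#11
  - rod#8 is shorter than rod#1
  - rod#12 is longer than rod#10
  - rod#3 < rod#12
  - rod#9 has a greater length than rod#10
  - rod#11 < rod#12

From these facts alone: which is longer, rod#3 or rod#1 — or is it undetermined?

rod#3 < rod#11 < rod#10 < rod#8 < rod#9 < rod#1, by transitivity through rod#11, rod#10, rod#8, rod#9.
So rod#1 is longer.

rod#1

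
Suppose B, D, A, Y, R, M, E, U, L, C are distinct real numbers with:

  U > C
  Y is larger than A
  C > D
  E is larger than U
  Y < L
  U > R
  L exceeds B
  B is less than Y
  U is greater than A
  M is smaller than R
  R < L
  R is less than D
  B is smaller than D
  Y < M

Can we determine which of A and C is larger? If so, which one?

The relevant relations are A < Y; Y < M; M < R; R < D; D < C.
Together: A < Y < M < R < D < C.
So C is larger.

C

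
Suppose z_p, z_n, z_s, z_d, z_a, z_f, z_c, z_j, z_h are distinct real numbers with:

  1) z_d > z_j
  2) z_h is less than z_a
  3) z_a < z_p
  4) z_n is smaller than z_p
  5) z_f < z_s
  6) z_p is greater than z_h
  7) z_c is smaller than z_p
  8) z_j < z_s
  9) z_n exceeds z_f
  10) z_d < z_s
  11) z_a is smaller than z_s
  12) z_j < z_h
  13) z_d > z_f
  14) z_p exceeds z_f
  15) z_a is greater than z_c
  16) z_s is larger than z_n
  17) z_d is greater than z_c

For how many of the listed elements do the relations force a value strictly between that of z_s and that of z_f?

Chaining upward from z_f reaches: z_n, z_d, z_p.
Chaining downward from z_s reaches: z_c, z_j, z_n, z_h, z_d, z_a.
Strictly between z_f and z_s are those in both lists: z_n, z_d — 2 elements.

2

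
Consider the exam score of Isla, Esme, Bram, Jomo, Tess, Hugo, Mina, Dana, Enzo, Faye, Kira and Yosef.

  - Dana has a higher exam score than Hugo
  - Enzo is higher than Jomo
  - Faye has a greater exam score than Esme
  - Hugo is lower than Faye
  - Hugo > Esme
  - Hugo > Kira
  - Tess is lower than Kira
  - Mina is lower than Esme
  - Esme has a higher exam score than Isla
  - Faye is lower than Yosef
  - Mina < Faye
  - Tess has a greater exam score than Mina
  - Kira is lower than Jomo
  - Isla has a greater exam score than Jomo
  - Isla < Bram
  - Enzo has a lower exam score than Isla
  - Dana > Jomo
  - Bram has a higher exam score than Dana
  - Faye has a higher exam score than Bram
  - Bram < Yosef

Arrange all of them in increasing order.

The consecutive links are each given: Mina < Tess; Tess < Kira; Kira < Jomo; Jomo < Enzo; Enzo < Isla; Isla < Esme; Esme < Hugo; Hugo < Dana; Dana < Bram; Bram < Faye; Faye < Yosef.

Mina < Tess < Kira < Jomo < Enzo < Isla < Esme < Hugo < Dana < Bram < Faye < Yosef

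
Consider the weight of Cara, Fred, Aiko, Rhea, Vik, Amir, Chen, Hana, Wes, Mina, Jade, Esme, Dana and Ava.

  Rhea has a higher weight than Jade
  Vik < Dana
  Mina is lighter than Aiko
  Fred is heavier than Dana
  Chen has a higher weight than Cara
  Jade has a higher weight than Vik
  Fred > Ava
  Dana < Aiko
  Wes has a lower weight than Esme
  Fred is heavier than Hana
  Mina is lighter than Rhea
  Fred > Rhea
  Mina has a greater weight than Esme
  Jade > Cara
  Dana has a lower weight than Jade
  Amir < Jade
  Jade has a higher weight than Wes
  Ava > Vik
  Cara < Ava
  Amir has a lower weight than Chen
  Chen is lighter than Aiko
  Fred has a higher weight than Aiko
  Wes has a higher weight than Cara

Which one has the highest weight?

Amir is not greatest since Amir < Jade; Cara is not greatest since Cara < Wes; Wes is not greatest since Wes < Jade; Esme is not greatest since Esme < Mina; Vik is not greatest since Vik < Dana; Mina is not greatest since Mina < Aiko; Hana is not greatest since Hana < Fred; Chen is not greatest since Chen < Aiko; Ava is not greatest since Ava < Fred; Dana is not greatest since Dana < Jade; Aiko is not greatest since Aiko < Fred; Jade is not greatest since Jade < Rhea; Rhea is not greatest since Rhea < Fred.
Only Fred has nothing above it, so Fred is the highest weight.

Fred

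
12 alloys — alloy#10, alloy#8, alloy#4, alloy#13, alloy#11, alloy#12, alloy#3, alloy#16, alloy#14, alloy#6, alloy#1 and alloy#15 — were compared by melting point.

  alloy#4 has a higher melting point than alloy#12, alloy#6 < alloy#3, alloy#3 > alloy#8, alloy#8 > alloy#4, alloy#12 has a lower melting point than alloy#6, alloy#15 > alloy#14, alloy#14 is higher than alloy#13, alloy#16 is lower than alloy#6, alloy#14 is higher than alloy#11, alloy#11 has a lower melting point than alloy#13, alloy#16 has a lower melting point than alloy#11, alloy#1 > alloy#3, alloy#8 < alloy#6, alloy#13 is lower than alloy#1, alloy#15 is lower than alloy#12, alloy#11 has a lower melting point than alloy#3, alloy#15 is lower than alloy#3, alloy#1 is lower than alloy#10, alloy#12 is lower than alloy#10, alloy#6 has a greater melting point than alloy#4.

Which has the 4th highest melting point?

Piecing the relations together gives one ordering: alloy#16 < alloy#11 < alloy#13 < alloy#14 < alloy#15 < alloy#12 < alloy#4 < alloy#8 < alloy#6 < alloy#3 < alloy#1 < alloy#10.
The 4th largest is alloy#6.

alloy#6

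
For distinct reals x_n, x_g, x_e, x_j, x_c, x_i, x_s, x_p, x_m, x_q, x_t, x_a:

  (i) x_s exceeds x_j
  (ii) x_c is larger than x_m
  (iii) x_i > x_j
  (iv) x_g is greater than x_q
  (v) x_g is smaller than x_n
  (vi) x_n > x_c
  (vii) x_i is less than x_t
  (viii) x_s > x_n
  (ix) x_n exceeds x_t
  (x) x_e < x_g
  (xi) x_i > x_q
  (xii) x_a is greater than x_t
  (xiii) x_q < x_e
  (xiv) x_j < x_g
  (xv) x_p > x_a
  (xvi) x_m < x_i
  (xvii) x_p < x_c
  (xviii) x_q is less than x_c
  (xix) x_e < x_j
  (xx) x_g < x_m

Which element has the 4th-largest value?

x_p

Chaining the given pairs: x_q < x_e < x_j < x_g < x_m < x_i < x_t < x_a < x_p < x_c < x_n < x_s.
The 4th largest is x_p.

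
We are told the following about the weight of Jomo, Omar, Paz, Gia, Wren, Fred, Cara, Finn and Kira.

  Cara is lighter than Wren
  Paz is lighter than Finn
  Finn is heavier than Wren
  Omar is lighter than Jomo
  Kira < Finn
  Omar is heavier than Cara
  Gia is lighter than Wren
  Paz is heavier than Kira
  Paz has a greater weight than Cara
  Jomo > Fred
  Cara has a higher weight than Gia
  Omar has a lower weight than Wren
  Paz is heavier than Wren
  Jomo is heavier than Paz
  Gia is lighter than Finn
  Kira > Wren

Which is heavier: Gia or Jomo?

Chaining the given relations: Gia < Cara < Omar < Wren < Kira < Paz < Jomo.
So Gia < Jomo; Jomo is the heavier of the two.

Jomo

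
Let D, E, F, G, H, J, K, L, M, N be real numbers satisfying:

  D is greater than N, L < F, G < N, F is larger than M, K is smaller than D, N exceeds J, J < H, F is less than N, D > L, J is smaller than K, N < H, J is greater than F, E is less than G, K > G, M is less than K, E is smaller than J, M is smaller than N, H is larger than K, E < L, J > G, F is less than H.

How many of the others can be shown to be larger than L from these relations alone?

6

Directly above L: F, D.
One step further: J, N, H (5 so far).
One step further: K (6 so far).
Nothing else is reachable above L; 6 in all.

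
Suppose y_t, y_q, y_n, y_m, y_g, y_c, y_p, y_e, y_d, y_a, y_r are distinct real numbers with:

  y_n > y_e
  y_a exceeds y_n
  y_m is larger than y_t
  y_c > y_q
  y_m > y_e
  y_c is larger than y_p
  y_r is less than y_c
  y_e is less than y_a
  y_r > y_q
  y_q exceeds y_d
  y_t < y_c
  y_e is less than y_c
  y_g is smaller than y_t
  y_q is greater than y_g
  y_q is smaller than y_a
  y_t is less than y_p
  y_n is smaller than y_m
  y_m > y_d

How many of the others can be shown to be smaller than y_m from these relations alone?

5

From y_m the given relations immediately reach y_e, y_t, y_d, y_n.
From those, y_g — 5 in total.
Nothing else is reachable below y_m; 5 in all.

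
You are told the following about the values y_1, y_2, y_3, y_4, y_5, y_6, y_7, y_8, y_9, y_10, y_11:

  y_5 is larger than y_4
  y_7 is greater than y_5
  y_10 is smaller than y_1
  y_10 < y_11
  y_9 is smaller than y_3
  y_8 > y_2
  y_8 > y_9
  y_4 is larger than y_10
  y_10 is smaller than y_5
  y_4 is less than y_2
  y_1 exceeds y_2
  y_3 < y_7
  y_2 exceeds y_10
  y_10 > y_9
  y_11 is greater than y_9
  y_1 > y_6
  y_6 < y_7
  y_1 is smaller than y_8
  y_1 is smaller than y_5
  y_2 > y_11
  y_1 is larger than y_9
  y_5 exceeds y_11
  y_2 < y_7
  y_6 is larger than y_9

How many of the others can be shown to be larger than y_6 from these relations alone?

4

Directly above y_6: y_1, y_7.
One step further: y_5, y_8 (4 so far).
No other element is forced above y_6 by the given relations, so the count is 4.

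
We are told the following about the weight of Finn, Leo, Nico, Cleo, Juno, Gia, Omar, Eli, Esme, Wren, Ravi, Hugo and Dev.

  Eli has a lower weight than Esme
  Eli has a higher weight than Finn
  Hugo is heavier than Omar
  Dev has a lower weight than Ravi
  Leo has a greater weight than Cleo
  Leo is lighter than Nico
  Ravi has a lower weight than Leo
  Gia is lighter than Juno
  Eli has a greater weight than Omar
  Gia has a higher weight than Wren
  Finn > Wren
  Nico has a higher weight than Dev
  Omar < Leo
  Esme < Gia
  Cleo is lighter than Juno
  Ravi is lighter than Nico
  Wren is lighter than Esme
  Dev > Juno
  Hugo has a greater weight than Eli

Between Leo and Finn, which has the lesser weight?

Finn < Eli and Eli < Esme give Finn < Esme.
Then Esme < Gia extends the chain to Gia.
With Gia < Juno: Finn < Eli < Esme < Gia < Juno.
With Juno < Dev: Finn < Eli < Esme < Gia < Juno < Dev.
With Dev < Ravi: Finn < Eli < Esme < Gia < Juno < Dev < Ravi.
Then Ravi < Leo extends the chain to Leo.
So Finn < Leo; Finn is the lighter of the two.

Finn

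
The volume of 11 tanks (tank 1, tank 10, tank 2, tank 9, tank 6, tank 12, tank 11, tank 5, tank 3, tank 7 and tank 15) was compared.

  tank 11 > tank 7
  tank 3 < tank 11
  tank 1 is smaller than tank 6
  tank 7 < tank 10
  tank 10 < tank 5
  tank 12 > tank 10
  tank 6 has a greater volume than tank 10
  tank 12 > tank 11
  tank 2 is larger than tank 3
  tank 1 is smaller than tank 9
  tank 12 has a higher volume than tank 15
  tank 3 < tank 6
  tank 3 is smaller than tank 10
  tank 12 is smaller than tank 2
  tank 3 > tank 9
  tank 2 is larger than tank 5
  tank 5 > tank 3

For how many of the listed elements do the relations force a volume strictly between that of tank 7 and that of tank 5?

1

Chaining upward from tank 7 reaches: tank 11, tank 10, tank 6, tank 12, tank 2.
Chaining downward from tank 5 reaches: tank 1, tank 9, tank 3, tank 10.
Strictly between tank 7 and tank 5 are those in both lists: tank 10 — 1 element.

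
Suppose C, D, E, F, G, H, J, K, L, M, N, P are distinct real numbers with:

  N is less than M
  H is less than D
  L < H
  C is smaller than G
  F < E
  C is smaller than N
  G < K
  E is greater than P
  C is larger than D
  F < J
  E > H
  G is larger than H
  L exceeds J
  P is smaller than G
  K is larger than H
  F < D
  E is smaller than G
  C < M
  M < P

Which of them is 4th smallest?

Chaining the given pairs: F < J < L < H < D < C < N < M < P < E < G < K.
Counting 4 from the smallest end gives H.

H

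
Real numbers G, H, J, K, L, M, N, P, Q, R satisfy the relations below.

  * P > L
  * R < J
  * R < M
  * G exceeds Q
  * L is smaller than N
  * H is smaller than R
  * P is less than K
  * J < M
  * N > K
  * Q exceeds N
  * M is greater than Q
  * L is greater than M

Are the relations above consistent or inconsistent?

We have Q < M stated directly, yet also M < L < P < K < N < Q by chaining the others — so M < Q. Contradiction.

inconsistent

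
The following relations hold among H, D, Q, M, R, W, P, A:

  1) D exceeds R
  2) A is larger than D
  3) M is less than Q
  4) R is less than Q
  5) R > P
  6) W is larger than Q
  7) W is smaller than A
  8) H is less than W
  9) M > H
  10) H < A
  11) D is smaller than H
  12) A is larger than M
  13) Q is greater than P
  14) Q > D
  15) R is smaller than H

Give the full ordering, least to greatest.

Each adjacent pair is fixed by a given relation: P < R; R < D; D < H; H < M; M < Q; Q < W; W < A. Chaining them end to end gives the full order.

P < R < D < H < M < Q < W < A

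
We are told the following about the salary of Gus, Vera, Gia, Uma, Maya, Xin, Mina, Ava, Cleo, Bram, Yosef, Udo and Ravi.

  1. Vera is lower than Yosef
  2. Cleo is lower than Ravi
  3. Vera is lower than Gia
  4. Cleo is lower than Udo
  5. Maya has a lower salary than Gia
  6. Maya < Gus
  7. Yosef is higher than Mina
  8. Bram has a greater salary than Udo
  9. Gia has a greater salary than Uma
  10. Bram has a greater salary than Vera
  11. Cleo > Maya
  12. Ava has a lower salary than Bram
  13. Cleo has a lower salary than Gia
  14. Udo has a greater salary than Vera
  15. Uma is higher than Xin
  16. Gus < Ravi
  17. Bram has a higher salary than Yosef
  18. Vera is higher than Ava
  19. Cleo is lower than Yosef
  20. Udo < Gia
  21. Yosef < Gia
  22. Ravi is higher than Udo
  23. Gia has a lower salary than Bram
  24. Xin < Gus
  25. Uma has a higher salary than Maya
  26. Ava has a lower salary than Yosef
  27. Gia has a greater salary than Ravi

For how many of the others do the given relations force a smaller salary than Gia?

Directly below Gia: Maya, Cleo, Uma, Vera, Yosef, Udo, Ravi.
One step further: Xin, Gus, Mina, Ava (11 so far).
No other element is forced below Gia by the given relations, so the count is 11.

11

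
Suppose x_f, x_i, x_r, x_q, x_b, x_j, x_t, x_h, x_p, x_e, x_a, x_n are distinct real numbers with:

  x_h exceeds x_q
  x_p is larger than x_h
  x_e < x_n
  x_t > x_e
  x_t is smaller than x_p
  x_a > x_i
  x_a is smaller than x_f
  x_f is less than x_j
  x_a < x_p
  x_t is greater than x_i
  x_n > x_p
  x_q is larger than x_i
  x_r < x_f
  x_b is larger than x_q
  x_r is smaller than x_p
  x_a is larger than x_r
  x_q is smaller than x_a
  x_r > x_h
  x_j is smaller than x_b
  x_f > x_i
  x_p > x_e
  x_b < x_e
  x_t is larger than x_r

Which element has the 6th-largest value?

x_j

Piecing the relations together gives one ordering: x_i < x_q < x_h < x_r < x_a < x_f < x_j < x_b < x_e < x_t < x_p < x_n.
The 6th largest is x_j.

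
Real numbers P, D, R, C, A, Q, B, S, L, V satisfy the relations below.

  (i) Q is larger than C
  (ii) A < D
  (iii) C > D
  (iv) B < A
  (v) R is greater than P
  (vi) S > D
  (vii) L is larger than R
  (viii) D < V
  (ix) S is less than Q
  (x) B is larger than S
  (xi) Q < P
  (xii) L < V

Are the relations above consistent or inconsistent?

Chaining the given relations yields S < B < A < D, so S < D. But one relation states D < S. These cannot both hold.

inconsistent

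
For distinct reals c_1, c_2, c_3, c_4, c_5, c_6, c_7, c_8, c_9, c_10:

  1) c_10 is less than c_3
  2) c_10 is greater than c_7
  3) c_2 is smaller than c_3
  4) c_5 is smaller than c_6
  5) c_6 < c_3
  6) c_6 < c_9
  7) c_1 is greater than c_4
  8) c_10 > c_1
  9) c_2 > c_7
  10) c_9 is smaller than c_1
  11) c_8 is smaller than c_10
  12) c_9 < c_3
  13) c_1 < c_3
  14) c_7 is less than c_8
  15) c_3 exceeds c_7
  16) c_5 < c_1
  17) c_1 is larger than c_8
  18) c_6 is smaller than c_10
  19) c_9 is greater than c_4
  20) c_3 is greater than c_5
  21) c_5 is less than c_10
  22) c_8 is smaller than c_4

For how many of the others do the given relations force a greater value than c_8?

From c_8 the given relations immediately reach c_4, c_1, c_10.
From those, c_9, c_3 — 5 in total.
Nothing else is reachable above c_8; 5 in all.

5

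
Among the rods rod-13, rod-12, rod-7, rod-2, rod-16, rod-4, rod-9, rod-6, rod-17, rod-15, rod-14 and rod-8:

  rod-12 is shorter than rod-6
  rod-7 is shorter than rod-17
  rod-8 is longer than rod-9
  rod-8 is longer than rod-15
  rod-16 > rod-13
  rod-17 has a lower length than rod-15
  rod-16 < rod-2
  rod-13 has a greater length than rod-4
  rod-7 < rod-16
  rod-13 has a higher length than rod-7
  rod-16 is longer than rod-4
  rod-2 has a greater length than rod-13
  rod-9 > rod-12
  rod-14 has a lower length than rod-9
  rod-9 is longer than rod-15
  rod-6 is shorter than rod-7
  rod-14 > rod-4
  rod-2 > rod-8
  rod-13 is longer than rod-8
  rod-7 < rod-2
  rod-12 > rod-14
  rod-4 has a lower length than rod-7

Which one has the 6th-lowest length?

The consecutive relations fix a unique order: rod-4 < rod-14 < rod-12 < rod-6 < rod-7 < rod-17 < rod-15 < rod-9 < rod-8 < rod-13 < rod-16 < rod-2.
Counting 6 from the smallest end gives rod-17.

rod-17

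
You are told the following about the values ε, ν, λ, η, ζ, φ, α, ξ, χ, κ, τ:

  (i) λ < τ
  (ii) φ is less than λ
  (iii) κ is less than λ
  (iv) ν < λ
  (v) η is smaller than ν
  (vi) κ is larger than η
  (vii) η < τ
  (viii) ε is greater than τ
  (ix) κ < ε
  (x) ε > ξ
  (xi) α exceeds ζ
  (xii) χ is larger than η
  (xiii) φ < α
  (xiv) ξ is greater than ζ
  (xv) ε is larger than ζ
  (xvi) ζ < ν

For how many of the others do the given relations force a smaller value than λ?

From λ the given relations immediately reach ν, φ, κ.
From those, ζ, η — 5 in total.
No other element is forced below λ by the given relations, so the count is 5.

5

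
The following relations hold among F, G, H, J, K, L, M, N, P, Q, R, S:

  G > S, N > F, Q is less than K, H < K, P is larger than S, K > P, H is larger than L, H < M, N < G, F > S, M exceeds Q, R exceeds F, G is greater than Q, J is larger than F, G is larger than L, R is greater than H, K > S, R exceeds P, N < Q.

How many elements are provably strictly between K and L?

Chaining upward from L reaches: G, H, M, R.
Chaining downward from K reaches: S, F, N, P, Q, H.
Strictly between L and K are those in both lists: H — 1 element.

1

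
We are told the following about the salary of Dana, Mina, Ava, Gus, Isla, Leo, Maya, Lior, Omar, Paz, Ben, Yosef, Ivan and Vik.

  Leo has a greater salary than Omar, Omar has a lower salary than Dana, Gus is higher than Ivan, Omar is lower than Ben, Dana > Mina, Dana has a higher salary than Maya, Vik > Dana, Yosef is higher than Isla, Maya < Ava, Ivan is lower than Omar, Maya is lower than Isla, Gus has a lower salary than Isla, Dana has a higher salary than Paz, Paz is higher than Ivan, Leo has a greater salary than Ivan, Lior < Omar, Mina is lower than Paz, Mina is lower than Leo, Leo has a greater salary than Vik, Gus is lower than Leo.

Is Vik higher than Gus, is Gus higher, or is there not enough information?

Following every chain through Gus: above Gus we get Isla, Leo, Yosef; below Gus we get Ivan.
Vik is not reached, and no chain runs the other way from Vik to Gus.
So the given relations leave the order of Gus and Vik undetermined.

undetermined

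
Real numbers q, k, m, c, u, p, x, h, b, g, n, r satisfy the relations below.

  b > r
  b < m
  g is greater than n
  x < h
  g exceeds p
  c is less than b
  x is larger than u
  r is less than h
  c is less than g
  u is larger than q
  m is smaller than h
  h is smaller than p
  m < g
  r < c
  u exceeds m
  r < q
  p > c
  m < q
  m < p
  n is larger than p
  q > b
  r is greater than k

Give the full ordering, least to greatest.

Each adjacent pair is fixed by a given relation: k < r; r < c; c < b; b < m; m < q; q < u; u < x; x < h; h < p; p < n; n < g. Chaining them end to end gives the full order.

k < r < c < b < m < q < u < x < h < p < n < g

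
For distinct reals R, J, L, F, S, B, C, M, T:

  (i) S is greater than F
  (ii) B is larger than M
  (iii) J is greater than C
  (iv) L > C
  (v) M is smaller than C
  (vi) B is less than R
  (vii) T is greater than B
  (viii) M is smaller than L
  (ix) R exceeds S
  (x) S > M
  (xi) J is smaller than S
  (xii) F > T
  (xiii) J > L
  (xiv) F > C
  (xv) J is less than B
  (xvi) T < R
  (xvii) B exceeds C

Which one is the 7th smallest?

F

The consecutive relations fix a unique order: M < C < L < J < B < T < F < S < R.
Counting 7 from the smallest end gives F.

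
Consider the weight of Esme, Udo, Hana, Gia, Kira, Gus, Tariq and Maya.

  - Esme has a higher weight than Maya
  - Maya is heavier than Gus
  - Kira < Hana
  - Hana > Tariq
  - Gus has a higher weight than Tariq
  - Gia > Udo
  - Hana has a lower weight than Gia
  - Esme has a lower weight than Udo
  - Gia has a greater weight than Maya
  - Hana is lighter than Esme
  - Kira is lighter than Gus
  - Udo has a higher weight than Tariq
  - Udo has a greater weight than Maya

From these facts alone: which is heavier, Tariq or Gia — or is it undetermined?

Gia

Link the given pairs in sequence: Tariq < Gus; Gus < Maya; Maya < Esme; Esme < Udo; Udo < Gia.
Together: Tariq < Gus < Maya < Esme < Udo < Gia.
So Gia is heavier.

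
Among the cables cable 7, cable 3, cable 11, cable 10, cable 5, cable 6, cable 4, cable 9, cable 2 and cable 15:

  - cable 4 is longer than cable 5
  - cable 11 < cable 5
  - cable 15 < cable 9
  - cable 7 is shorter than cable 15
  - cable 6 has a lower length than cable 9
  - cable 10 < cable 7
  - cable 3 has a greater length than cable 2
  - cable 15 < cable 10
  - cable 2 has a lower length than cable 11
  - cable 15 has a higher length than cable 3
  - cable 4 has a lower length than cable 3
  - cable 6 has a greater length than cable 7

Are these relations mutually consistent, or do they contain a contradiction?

We have cable 7 < cable 15 stated directly, yet also cable 15 < cable 10 < cable 7 by chaining the others — so cable 15 < cable 7. Contradiction.

inconsistent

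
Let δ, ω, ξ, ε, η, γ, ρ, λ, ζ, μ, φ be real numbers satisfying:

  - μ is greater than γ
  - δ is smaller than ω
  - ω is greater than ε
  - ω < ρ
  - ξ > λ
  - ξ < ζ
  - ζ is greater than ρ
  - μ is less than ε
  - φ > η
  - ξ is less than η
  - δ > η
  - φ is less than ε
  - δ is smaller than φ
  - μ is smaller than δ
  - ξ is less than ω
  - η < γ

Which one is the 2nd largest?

Chaining the given pairs: λ < ξ < η < γ < μ < δ < φ < ε < ω < ρ < ζ.
The 2nd largest is ρ.

ρ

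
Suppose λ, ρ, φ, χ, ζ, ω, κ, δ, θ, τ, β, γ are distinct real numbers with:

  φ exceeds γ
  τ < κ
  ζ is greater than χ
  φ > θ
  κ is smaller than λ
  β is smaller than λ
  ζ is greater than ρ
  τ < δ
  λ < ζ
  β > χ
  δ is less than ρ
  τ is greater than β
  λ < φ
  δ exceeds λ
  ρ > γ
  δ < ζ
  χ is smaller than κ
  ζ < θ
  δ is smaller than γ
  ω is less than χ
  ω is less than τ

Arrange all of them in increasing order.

ω < χ < β < τ < κ < λ < δ < γ < ρ < ζ < θ < φ

Nothing is placed below ω, so it is least; from there ω < χ; χ < β; β < τ; τ < κ; κ < λ; λ < δ; δ < γ; γ < ρ; ρ < ζ; ζ < θ; θ < φ, each given directly.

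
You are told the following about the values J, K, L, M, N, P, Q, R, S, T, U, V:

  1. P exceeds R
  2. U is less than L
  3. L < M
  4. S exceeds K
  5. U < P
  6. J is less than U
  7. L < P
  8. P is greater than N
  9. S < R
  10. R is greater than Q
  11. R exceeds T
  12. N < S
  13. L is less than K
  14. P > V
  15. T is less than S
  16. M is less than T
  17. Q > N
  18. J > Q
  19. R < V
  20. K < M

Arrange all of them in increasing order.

Nothing is placed below N, so it is least; from there N < Q; Q < J; J < U; U < L; L < K; K < M; M < T; T < S; S < R; R < V; V < P, each given directly.

N < Q < J < U < L < K < M < T < S < R < V < P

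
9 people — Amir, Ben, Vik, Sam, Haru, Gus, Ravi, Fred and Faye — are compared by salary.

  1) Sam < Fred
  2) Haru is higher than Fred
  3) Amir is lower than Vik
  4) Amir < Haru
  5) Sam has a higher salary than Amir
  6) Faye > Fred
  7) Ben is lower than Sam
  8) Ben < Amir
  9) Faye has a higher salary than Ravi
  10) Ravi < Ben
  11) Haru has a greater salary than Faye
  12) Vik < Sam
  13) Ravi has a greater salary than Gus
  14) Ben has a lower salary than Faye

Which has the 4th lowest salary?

Piecing the relations together gives one ordering: Gus < Ravi < Ben < Amir < Vik < Sam < Fred < Faye < Haru.
Counting 4 from the smallest end gives Amir.

Amir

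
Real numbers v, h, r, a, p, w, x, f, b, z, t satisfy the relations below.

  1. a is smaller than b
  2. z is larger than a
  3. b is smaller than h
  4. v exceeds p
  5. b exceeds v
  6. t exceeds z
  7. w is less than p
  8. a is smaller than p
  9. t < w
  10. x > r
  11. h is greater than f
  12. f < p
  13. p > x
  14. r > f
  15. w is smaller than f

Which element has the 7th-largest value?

The consecutive relations fix a unique order: a < z < t < w < f < r < x < p < v < b < h.
The 7th largest is f.

f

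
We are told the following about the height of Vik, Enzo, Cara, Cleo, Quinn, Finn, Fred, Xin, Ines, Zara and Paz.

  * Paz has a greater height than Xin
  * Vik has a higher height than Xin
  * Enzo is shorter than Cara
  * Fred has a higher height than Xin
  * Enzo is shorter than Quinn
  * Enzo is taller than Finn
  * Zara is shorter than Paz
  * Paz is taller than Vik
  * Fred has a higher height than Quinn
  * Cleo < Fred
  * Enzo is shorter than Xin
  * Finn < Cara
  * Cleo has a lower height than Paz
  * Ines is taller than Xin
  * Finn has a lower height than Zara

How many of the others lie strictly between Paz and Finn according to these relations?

Chaining upward from Finn reaches: Enzo, Quinn, Xin, Zara, Vik, Cara, Fred, Ines.
Chaining downward from Paz reaches: Cleo, Enzo, Xin, Zara, Vik.
Strictly between Finn and Paz are those in both lists: Enzo, Xin, Zara, Vik — 4 elements.

4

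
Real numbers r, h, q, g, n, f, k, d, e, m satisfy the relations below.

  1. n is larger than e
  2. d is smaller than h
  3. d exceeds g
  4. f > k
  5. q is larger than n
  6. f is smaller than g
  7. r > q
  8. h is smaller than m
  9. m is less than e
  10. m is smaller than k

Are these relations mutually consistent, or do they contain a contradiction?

We have m < k stated directly, yet also k < f < g < d < h < m by chaining the others — so k < m. Contradiction.

inconsistent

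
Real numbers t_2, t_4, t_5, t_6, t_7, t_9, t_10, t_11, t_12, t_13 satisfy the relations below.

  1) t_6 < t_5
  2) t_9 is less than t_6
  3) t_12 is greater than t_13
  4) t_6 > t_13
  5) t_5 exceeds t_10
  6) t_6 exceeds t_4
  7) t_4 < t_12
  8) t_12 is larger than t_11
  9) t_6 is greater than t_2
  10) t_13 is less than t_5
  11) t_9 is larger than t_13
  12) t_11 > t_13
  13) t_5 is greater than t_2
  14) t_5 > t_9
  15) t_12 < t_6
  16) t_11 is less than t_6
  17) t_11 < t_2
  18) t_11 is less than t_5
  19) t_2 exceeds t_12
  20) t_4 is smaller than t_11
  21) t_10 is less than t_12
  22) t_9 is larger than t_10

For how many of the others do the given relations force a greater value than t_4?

5

From t_4 the given relations immediately reach t_11, t_12, t_6.
From those, t_2, t_5 — 5 in total.
No other element is forced above t_4 by the given relations, so the count is 5.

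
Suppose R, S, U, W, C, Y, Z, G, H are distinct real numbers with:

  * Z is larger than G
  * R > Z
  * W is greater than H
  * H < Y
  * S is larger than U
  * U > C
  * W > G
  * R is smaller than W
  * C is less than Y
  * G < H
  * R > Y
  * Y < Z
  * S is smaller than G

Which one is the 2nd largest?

R

Piecing the relations together gives one ordering: C < U < S < G < H < Y < Z < R < W.
The 2nd largest is R.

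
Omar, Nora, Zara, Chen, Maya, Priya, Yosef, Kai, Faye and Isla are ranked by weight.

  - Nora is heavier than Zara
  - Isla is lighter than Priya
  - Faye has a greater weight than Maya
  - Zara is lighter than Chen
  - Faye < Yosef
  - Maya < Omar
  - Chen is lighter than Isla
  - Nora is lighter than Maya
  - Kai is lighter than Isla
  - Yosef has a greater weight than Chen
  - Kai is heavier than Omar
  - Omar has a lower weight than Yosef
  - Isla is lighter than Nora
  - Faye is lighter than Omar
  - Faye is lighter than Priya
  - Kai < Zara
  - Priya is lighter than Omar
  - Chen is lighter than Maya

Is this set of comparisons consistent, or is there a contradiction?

inconsistent

Chaining the given relations yields Kai < Zara < Chen < Isla < Nora < Maya < Faye < Priya < Omar, so Kai < Omar. But one relation states Omar < Kai. These cannot both hold.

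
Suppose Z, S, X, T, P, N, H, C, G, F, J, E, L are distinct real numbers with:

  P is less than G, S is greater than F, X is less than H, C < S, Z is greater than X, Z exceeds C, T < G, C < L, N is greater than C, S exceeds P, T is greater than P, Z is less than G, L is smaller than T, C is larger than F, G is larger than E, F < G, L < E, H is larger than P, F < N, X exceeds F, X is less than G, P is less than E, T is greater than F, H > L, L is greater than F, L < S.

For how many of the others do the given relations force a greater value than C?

From C the given relations immediately reach N, L, S, Z.
From those, T, E, G, H — 8 in total.
Nothing else is reachable above C; 8 in all.

8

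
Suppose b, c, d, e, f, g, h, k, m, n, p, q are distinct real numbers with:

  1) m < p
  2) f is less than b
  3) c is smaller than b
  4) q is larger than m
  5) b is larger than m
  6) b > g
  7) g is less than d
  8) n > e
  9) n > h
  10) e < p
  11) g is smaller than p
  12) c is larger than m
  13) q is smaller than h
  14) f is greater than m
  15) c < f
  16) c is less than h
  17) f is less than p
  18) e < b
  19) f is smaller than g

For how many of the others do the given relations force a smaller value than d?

The elements the relations force below d are m, c, f, g — no chain reaches any other.
That is 4.

4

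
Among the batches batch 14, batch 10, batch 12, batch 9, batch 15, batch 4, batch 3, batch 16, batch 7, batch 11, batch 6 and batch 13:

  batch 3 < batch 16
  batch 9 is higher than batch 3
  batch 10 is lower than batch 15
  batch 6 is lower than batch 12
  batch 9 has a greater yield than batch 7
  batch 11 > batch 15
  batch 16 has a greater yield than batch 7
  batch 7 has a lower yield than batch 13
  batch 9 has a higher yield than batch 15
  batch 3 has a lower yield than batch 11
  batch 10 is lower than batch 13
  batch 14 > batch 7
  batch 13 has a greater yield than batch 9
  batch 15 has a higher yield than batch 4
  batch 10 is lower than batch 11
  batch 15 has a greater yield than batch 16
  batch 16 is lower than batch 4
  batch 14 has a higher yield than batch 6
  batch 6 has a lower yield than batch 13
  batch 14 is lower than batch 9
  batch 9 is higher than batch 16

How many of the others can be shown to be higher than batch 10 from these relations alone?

4

The elements the relations force above batch 10 are batch 15, batch 11, batch 9, batch 13 — no chain reaches any other.
That is 4.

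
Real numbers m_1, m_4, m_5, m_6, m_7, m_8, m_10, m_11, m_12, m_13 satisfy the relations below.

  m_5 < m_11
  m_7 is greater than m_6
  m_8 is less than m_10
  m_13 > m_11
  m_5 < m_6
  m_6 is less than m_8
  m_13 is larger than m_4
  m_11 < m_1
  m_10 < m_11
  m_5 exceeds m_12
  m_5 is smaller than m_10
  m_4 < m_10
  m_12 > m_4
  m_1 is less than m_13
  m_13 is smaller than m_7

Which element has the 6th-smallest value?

Piecing the relations together gives one ordering: m_4 < m_12 < m_5 < m_6 < m_8 < m_10 < m_11 < m_1 < m_13 < m_7.
Counting 6 from the smallest end gives m_10.

m_10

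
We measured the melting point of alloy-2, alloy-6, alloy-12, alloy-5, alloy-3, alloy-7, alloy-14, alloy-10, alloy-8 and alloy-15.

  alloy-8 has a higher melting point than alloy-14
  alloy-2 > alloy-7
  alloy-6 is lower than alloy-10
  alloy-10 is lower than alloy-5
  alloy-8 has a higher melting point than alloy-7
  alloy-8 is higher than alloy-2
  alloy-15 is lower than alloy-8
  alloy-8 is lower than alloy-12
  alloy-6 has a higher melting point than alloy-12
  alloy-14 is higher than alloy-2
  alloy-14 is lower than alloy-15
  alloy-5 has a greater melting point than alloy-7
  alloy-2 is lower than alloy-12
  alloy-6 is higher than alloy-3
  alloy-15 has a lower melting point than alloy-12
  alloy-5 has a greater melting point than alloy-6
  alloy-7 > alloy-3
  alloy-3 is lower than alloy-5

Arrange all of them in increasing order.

alloy-3 < alloy-7 < alloy-2 < alloy-14 < alloy-15 < alloy-8 < alloy-12 < alloy-6 < alloy-10 < alloy-5

Nothing is placed below alloy-3, so it is least; from there alloy-3 < alloy-7; alloy-7 < alloy-2; alloy-2 < alloy-14; alloy-14 < alloy-15; alloy-15 < alloy-8; alloy-8 < alloy-12; alloy-12 < alloy-6; alloy-6 < alloy-10; alloy-10 < alloy-5, each given directly.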